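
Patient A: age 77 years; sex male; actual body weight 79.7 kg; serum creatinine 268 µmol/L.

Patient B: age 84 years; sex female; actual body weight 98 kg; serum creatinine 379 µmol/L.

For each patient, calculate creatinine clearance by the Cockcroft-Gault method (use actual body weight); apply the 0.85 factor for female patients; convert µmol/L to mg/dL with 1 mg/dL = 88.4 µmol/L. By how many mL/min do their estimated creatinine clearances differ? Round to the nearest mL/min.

Patient A: SCr = 268 / 88.4 = 3.032 mg/dL
Patient A: CrCl = (140 − 77) × 79.7 / (72 × 3.032) = 5021.1 / 218.30 ≈ 23.0 mL/min
Patient B: SCr = 379 / 88.4 = 4.287 mg/dL
Patient B: CrCl = (140 − 84) × 98 / (72 × 4.287) × 0.85 = 5488.0 / 308.66 × 0.85 ≈ 15.1 mL/min
|23.0 − 15.1| = 7.9 mL/min

8 mL/min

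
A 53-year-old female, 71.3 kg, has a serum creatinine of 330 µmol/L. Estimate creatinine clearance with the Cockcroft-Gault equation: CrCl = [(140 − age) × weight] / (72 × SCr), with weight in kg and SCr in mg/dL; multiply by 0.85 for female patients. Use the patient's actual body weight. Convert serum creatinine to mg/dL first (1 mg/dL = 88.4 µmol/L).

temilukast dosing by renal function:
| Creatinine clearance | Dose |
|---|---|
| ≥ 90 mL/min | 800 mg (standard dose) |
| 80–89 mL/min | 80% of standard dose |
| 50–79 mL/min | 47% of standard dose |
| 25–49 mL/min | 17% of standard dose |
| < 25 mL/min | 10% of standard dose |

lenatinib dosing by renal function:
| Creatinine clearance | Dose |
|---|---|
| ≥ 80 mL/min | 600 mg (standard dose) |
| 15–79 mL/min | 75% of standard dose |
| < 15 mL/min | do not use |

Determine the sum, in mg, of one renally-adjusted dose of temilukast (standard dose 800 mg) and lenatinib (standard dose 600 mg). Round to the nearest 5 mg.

SCr = 330 / 88.4 = 3.733 mg/dL
CrCl = (140 − 53) × 71.3 / (72 × 3.733) × 0.85 = 6203.1 / 268.78 × 0.85 ≈ 19.6 mL/min
CrCl ≈ 20 mL/min.
temilukast: < 25 mL/min → 10% of 800 mg = 80 mg.
lenatinib: 15–79 mL/min → 75% of 600 mg = 450 mg.
Total = 80 + 450 = 530 mg.

530 mg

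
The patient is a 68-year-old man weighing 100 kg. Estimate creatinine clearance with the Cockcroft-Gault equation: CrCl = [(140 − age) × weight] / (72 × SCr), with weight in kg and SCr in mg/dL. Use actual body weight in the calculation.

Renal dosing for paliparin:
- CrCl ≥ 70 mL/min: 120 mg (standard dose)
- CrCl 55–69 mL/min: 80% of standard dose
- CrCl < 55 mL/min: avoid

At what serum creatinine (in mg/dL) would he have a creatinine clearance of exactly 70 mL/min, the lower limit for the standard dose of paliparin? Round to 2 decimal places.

Standard dose requires CrCl ≥ 70 mL/min.
Set (140 − 68) × 100 / (72 × SCr) = 70
SCr = (140 − 68) × 100 / (72 × 70) = 1.429 mg/dL

1.43 mg/dL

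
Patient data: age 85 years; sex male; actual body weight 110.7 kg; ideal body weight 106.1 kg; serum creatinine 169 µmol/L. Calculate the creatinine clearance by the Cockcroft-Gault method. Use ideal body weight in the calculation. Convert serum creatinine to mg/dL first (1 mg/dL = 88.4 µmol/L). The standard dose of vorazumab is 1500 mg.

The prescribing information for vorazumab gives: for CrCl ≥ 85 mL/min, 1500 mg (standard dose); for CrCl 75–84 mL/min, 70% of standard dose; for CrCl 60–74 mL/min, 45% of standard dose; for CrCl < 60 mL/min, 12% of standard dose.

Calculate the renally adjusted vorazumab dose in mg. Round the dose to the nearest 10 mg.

180 mg

SCr = 169 / 88.4 = 1.912 mg/dL
CrCl = (140 − 85) × 106.1 / (72 × 1.912) = 5835.5 / 137.66 ≈ 42.4 mL/min
CrCl ≈ 42 mL/min → bracket < 60 mL/min.
12% of 1500 mg = 180 mg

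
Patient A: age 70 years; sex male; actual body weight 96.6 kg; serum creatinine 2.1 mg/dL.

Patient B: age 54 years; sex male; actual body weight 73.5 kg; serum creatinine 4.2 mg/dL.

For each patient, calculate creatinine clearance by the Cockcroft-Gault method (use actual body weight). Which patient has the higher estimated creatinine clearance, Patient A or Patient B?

Patient A: CrCl = (140 − 70) × 96.6 / (72 × 2.1) = 6762.0 / 151.20 ≈ 44.7 mL/min
Patient B: CrCl = (140 − 54) × 73.5 / (72 × 4.2) = 6321.0 / 302.40 ≈ 20.9 mL/min
44.7 vs 20.9 mL/min → Patient A is higher.

Patient A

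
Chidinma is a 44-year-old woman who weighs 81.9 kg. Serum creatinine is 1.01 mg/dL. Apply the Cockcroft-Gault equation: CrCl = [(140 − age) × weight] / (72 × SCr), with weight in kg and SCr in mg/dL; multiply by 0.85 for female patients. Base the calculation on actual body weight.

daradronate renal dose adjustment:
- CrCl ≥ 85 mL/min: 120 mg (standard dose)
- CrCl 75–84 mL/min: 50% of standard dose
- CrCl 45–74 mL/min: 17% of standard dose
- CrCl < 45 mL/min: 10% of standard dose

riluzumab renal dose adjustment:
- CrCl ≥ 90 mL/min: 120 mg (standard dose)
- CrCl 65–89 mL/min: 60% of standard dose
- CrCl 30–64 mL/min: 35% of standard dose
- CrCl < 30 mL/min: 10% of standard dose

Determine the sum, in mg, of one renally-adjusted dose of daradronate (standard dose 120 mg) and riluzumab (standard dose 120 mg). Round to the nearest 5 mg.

240 mg

CrCl = (140 − 44) × 81.9 / (72 × 1.01) × 0.85 = 7862.4 / 72.72 × 0.85 ≈ 91.9 mL/min
CrCl ≈ 92 mL/min.
daradronate: ≥ 85 mL/min → 100% of 120 mg = 120 mg.
riluzumab: ≥ 90 mL/min → 100% of 120 mg = 120 mg.
Total = 120 + 120 = 240 mg.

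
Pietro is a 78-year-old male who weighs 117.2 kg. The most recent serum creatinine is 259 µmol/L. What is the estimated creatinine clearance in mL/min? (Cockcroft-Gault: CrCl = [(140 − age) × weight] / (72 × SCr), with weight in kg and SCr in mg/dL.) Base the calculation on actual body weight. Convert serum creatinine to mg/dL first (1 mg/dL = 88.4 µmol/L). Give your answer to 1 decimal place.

34.4 mL/min

SCr = 259 / 88.4 = 2.93 mg/dL
CrCl = (140 − 78) × 117.2 / (72 × 2.93) = 7266.4 / 210.96 ≈ 34.4 mL/min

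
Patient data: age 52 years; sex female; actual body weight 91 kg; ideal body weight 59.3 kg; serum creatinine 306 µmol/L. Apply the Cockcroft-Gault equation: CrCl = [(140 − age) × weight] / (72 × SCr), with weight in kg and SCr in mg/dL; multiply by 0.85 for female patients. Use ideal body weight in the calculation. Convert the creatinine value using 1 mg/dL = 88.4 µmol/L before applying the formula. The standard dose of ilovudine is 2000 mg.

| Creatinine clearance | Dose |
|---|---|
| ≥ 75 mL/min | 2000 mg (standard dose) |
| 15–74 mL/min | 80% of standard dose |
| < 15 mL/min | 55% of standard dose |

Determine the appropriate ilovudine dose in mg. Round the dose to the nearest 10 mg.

1600 mg

SCr = 306 / 88.4 = 3.462 mg/dL
CrCl = (140 − 52) × 59.3 / (72 × 3.462) × 0.85 = 5218.4 / 249.26 × 0.85 ≈ 17.8 mL/min
CrCl ≈ 18 mL/min → bracket 15–74 mL/min.
80% of 2000 mg = 1600 mg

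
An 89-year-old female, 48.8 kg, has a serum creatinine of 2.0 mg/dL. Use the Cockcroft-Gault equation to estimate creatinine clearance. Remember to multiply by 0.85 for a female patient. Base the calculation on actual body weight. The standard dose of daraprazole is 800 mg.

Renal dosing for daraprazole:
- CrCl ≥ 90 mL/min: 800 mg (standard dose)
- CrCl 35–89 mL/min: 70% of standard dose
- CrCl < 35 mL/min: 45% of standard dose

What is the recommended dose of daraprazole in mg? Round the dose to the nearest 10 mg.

CrCl = (140 − 89) × 48.8 / (72 × 2) × 0.85 = 2488.8 / 144.00 × 0.85 ≈ 14.7 mL/min
CrCl ≈ 15 mL/min → bracket < 35 mL/min.
45% of 800 mg = 360 mg

360 mg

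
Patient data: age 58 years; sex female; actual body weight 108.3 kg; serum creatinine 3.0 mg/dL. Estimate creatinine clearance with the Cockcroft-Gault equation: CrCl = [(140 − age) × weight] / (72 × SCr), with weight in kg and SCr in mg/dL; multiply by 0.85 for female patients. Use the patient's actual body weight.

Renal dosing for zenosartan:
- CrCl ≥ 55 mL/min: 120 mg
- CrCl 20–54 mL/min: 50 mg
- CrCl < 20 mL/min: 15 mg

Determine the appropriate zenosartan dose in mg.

50 mg

CrCl = (140 − 58) × 108.3 / (72 × 3) × 0.85 = 8880.6 / 216.00 × 0.85 ≈ 34.9 mL/min
CrCl ≈ 35 mL/min → bracket 20–54 mL/min.
Dose for this bracket: 50 mg.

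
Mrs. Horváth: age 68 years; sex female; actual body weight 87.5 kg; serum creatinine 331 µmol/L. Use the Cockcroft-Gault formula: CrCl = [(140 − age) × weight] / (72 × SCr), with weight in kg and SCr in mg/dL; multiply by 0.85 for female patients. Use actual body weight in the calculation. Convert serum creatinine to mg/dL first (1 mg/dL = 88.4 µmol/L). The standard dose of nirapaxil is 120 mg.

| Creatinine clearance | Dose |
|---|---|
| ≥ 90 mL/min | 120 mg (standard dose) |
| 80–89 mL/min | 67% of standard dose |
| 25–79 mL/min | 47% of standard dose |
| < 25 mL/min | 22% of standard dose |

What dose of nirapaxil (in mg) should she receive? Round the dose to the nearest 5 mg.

25 mg

SCr = 331 / 88.4 = 3.744 mg/dL
CrCl = (140 − 68) × 87.5 / (72 × 3.744) × 0.85 = 6300.0 / 269.57 × 0.85 ≈ 19.9 mL/min
CrCl ≈ 20 mL/min → bracket < 25 mL/min.
22% of 120 mg = 26.4 mg → 25 mg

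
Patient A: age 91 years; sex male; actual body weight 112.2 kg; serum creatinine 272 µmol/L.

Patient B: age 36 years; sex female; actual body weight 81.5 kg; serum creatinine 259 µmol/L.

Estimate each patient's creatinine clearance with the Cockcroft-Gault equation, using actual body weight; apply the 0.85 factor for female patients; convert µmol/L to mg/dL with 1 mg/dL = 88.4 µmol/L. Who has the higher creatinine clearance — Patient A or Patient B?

Patient B

Patient A: SCr = 272 / 88.4 = 3.077 mg/dL
Patient A: CrCl = (140 − 91) × 112.2 / (72 × 3.077) = 5497.8 / 221.54 ≈ 24.8 mL/min
Patient B: SCr = 259 / 88.4 = 2.93 mg/dL
Patient B: CrCl = (140 − 36) × 81.5 / (72 × 2.93) × 0.85 = 8476.0 / 210.96 × 0.85 ≈ 34.2 mL/min
24.8 vs 34.2 mL/min → Patient B is higher.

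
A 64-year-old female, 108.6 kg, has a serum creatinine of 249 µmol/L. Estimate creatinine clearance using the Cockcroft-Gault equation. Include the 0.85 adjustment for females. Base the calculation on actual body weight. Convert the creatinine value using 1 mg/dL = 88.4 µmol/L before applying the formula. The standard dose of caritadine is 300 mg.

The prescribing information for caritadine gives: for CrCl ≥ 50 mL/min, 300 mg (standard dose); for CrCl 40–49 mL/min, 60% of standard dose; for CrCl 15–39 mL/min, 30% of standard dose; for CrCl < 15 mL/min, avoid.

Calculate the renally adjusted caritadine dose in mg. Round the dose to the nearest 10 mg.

SCr = 249 / 88.4 = 2.817 mg/dL
CrCl = (140 − 64) × 108.6 / (72 × 2.817) × 0.85 = 8253.6 / 202.82 × 0.85 ≈ 34.6 mL/min
CrCl ≈ 35 mL/min → bracket 15–39 mL/min.
30% of 300 mg = 90 mg

90 mg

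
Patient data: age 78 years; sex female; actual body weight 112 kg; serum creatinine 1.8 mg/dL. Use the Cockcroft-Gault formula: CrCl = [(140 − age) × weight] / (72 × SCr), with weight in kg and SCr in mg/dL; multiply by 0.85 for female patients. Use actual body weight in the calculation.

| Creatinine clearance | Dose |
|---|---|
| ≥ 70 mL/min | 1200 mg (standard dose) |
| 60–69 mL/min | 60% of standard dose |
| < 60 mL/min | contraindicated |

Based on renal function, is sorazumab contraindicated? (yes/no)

CrCl = (140 − 78) × 112 / (72 × 1.8) × 0.85 = 6944.0 / 129.60 × 0.85 ≈ 45.5 mL/min
CrCl ≈ 46 mL/min, which is < 60 mL/min.

yes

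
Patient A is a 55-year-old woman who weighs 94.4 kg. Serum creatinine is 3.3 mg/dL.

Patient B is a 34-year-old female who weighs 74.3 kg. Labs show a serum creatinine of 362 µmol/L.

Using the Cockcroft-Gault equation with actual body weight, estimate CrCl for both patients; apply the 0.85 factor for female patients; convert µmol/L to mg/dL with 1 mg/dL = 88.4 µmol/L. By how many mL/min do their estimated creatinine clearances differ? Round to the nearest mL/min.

6 mL/min

Patient A: CrCl = (140 − 55) × 94.4 / (72 × 3.3) × 0.85 = 8024.0 / 237.60 × 0.85 ≈ 28.7 mL/min
Patient B: SCr = 362 / 88.4 = 4.095 mg/dL
Patient B: CrCl = (140 − 34) × 74.3 / (72 × 4.095) × 0.85 = 7875.8 / 294.84 × 0.85 ≈ 22.7 mL/min
|28.7 − 22.7| = 6.0 mL/min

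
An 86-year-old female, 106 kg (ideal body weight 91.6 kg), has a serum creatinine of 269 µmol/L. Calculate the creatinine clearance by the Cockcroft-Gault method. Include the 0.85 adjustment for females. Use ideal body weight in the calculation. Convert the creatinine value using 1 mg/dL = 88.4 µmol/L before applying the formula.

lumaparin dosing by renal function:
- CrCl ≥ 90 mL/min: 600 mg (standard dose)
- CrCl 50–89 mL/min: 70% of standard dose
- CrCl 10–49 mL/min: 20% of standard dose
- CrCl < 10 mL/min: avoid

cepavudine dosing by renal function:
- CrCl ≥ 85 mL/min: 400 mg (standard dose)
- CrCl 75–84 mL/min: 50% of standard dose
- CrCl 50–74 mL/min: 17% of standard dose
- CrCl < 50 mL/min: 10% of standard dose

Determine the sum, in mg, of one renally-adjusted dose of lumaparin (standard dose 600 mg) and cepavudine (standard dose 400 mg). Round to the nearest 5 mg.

160 mg

SCr = 269 / 88.4 = 3.043 mg/dL
CrCl = (140 − 86) × 91.6 / (72 × 3.043) × 0.85 = 4946.4 / 219.10 × 0.85 ≈ 19.2 mL/min
CrCl ≈ 19 mL/min.
lumaparin: 10–49 mL/min → 20% of 600 mg = 120 mg.
cepavudine: < 50 mL/min → 10% of 400 mg = 40 mg.
Total = 120 + 40 = 160 mg.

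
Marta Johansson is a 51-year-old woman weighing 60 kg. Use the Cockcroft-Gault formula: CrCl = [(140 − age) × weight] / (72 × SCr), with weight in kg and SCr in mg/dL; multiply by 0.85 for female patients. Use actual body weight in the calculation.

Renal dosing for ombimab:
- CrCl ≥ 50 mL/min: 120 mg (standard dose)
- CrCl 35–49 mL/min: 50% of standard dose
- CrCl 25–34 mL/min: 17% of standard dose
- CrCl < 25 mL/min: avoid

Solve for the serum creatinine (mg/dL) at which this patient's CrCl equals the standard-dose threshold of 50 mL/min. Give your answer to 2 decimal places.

1.26 mg/dL

Standard dose requires CrCl ≥ 50 mL/min.
Set (140 − 51) × 60 × 0.85 / (72 × SCr) = 50
SCr = (140 − 51) × 60 × 0.85 / (72 × 50) = 1.261 mg/dL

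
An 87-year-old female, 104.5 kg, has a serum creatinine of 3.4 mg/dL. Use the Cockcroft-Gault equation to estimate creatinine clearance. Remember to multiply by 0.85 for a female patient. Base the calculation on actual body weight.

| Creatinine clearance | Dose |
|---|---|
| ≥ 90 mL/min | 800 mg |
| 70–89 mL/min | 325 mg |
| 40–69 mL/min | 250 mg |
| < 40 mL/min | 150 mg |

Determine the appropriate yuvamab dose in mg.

CrCl = (140 − 87) × 104.5 / (72 × 3.4) × 0.85 = 5538.5 / 244.80 × 0.85 ≈ 19.2 mL/min
CrCl ≈ 19 mL/min → bracket < 40 mL/min.
Dose for this bracket: 150 mg.

150 mg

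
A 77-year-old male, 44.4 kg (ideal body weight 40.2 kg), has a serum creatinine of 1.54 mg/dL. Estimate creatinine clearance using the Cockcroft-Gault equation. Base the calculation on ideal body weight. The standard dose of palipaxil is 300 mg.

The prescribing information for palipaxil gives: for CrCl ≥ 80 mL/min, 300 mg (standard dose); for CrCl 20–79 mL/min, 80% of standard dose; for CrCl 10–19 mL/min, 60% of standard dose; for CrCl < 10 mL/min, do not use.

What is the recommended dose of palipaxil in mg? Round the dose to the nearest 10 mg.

240 mg

CrCl = (140 − 77) × 40.2 / (72 × 1.54) = 2532.6 / 110.88 ≈ 22.8 mL/min
CrCl ≈ 23 mL/min → bracket 20–79 mL/min.
80% of 300 mg = 240 mg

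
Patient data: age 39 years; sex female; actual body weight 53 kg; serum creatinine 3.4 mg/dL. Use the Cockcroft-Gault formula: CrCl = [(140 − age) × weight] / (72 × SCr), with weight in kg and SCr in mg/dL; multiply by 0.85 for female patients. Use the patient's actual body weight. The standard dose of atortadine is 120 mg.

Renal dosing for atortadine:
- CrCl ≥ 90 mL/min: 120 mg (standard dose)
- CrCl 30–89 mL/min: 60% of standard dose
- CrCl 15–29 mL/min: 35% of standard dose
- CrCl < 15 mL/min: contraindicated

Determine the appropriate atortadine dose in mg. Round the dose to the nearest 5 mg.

CrCl = (140 − 39) × 53 / (72 × 3.4) × 0.85 = 5353.0 / 244.80 × 0.85 ≈ 18.6 mL/min
CrCl ≈ 19 mL/min → bracket 15–29 mL/min.
35% of 120 mg = 42 mg → 40 mg

40 mg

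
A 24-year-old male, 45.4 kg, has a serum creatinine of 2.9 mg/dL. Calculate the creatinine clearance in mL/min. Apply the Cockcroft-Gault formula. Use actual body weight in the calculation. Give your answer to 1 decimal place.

CrCl = (140 − 24) × 45.4 / (72 × 2.9) = 5266.4 / 208.80 ≈ 25.2 mL/min

25.2 mL/min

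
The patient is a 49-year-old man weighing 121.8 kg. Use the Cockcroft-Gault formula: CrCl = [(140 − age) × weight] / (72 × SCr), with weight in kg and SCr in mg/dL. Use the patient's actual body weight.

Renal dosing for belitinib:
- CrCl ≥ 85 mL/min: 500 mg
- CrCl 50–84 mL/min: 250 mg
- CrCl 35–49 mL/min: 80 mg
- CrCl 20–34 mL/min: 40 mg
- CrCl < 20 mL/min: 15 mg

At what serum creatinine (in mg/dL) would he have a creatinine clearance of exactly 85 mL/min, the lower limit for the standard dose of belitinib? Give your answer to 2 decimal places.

Standard dose requires CrCl ≥ 85 mL/min.
Set (140 − 49) × 121.8 / (72 × SCr) = 85
SCr = (140 − 49) × 121.8 / (72 × 85) = 1.811 mg/dL

1.81 mg/dL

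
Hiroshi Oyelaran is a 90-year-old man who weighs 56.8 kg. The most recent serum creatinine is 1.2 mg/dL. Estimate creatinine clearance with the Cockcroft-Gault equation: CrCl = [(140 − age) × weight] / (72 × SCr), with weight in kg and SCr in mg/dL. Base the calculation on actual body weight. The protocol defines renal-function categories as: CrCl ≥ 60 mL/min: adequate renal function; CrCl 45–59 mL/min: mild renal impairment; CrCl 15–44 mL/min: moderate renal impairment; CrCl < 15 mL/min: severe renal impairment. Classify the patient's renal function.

CrCl = (140 − 90) × 56.8 / (72 × 1.2) = 2840.0 / 86.40 ≈ 32.9 mL/min
33 mL/min falls in the 'moderate renal impairment' range.

moderate renal impairment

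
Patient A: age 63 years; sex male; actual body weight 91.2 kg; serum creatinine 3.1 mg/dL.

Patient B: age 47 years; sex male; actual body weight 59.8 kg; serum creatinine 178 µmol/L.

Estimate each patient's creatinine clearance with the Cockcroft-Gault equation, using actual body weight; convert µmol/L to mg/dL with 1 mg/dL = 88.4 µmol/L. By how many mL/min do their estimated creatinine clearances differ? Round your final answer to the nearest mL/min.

7 mL/min

Patient A: CrCl = (140 − 63) × 91.2 / (72 × 3.1) = 7022.4 / 223.20 ≈ 31.5 mL/min
Patient B: SCr = 178 / 88.4 = 2.014 mg/dL
Patient B: CrCl = (140 − 47) × 59.8 / (72 × 2.014) = 5561.4 / 145.01 ≈ 38.4 mL/min
|31.5 − 38.4| = 6.9 mL/min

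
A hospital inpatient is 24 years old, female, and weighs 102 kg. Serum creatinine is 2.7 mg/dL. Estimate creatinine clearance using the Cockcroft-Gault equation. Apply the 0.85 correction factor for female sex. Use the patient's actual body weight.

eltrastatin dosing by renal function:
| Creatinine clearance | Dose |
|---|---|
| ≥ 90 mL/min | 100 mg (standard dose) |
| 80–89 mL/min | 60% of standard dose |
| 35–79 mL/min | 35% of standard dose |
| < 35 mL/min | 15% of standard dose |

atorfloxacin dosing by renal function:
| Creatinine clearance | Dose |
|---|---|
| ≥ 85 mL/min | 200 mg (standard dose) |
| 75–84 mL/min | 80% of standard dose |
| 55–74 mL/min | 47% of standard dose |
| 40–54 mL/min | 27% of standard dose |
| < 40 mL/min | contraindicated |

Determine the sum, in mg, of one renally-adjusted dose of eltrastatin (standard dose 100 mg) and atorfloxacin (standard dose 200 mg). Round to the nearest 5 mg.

CrCl = (140 − 24) × 102 / (72 × 2.7) × 0.85 = 11832.0 / 194.40 × 0.85 ≈ 51.7 mL/min
CrCl ≈ 52 mL/min.
eltrastatin: 35–79 mL/min → 35% of 100 mg = 35 mg.
atorfloxacin: 40–54 mL/min → 27% of 200 mg = 54 mg.
Total = 35 + 54 = 89 mg.

90 mg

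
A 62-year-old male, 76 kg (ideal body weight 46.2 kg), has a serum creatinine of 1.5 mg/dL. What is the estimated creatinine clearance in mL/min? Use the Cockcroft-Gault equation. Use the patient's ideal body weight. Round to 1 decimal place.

CrCl = (140 − 62) × 46.2 / (72 × 1.5) = 3603.6 / 108.00 ≈ 33.4 mL/min

33.4 mL/min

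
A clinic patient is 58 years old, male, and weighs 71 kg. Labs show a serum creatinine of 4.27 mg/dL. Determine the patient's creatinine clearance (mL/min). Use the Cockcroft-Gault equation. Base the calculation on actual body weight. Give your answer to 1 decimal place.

18.9 mL/min

CrCl = (140 − 58) × 71 / (72 × 4.27) = 5822.0 / 307.44 ≈ 18.9 mL/min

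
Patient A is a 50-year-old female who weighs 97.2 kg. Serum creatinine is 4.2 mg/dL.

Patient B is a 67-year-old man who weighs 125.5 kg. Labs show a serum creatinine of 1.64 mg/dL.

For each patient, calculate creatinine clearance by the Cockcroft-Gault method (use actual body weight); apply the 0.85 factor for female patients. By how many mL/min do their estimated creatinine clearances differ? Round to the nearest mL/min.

Patient A: CrCl = (140 − 50) × 97.2 / (72 × 4.2) × 0.85 = 8748.0 / 302.40 × 0.85 ≈ 24.6 mL/min
Patient B: CrCl = (140 − 67) × 125.5 / (72 × 1.64) = 9161.5 / 118.08 ≈ 77.6 mL/min
|24.6 − 77.6| = 53.0 mL/min

53 mL/min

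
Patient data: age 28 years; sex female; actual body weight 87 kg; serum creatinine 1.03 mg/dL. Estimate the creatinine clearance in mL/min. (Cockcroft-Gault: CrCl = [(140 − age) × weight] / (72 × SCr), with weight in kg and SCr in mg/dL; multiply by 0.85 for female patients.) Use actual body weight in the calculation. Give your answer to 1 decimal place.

CrCl = (140 − 28) × 87 / (72 × 1.03) × 0.85 = 9744.0 / 74.16 × 0.85 ≈ 111.7 mL/min

111.7 mL/min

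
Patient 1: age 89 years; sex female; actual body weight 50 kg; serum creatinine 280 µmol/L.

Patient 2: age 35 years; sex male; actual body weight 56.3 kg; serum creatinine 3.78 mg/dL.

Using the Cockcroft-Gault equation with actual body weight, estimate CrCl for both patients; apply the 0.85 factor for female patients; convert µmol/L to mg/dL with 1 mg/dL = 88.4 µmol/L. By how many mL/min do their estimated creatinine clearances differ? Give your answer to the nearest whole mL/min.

Patient 1: SCr = 280 / 88.4 = 3.167 mg/dL
Patient 1: CrCl = (140 − 89) × 50 / (72 × 3.167) × 0.85 = 2550.0 / 228.02 × 0.85 ≈ 9.5 mL/min
Patient 2: CrCl = (140 − 35) × 56.3 / (72 × 3.78) = 5911.5 / 272.16 ≈ 21.7 mL/min
|9.5 − 21.7| = 12.2 mL/min

12 mL/min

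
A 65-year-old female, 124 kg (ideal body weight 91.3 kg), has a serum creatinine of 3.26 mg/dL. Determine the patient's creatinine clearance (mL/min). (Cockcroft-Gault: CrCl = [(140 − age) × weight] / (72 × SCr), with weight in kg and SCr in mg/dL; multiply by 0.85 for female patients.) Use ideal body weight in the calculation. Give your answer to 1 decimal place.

24.8 mL/min

CrCl = (140 − 65) × 91.3 / (72 × 3.26) × 0.85 = 6847.5 / 234.72 × 0.85 ≈ 24.8 mL/min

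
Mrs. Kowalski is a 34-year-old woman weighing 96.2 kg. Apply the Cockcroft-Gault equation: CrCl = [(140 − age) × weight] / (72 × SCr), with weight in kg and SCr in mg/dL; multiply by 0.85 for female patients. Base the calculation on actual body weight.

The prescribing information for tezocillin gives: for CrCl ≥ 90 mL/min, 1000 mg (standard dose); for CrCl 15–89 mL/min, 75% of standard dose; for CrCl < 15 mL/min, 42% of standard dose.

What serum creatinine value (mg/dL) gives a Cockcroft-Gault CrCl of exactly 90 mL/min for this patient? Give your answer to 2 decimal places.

1.34 mg/dL

Standard dose requires CrCl ≥ 90 mL/min.
Set (140 − 34) × 96.2 × 0.85 / (72 × SCr) = 90
SCr = (140 − 34) × 96.2 × 0.85 / (72 × 90) = 1.338 mg/dL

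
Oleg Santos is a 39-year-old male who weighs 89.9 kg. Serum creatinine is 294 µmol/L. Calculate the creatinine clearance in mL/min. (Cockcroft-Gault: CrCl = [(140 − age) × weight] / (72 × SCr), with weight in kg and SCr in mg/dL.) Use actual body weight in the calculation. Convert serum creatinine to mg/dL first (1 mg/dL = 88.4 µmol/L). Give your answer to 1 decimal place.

37.9 mL/min

SCr = 294 / 88.4 = 3.326 mg/dL
CrCl = (140 − 39) × 89.9 / (72 × 3.326) = 9079.9 / 239.47 ≈ 37.9 mL/min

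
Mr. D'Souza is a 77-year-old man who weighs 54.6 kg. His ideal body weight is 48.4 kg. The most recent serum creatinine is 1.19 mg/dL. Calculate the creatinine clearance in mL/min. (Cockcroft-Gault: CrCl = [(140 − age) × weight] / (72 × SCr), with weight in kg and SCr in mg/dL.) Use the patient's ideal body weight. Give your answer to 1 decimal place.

35.6 mL/min

CrCl = (140 − 77) × 48.4 / (72 × 1.19) = 3049.2 / 85.68 ≈ 35.6 mL/min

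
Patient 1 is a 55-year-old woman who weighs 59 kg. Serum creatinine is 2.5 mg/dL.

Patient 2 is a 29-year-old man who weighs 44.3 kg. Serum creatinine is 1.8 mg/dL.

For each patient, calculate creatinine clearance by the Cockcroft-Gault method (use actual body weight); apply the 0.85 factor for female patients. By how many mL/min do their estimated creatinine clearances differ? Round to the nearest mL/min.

14 mL/min

Patient 1: CrCl = (140 − 55) × 59 / (72 × 2.5) × 0.85 = 5015.0 / 180.00 × 0.85 ≈ 23.7 mL/min
Patient 2: CrCl = (140 − 29) × 44.3 / (72 × 1.8) = 4917.3 / 129.60 ≈ 37.9 mL/min
|23.7 − 37.9| = 14.2 mL/min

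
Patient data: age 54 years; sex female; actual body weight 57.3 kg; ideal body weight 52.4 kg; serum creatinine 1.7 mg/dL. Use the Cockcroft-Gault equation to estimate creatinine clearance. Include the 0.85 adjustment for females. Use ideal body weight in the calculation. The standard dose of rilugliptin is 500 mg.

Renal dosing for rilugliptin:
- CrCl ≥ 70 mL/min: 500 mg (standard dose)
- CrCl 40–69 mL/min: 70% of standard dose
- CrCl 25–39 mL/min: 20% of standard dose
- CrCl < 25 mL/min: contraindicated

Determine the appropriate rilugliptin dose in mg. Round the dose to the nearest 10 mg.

CrCl = (140 − 54) × 52.4 / (72 × 1.7) × 0.85 = 4506.4 / 122.40 × 0.85 ≈ 31.3 mL/min
CrCl ≈ 31 mL/min → bracket 25–39 mL/min.
20% of 500 mg = 100 mg

100 mg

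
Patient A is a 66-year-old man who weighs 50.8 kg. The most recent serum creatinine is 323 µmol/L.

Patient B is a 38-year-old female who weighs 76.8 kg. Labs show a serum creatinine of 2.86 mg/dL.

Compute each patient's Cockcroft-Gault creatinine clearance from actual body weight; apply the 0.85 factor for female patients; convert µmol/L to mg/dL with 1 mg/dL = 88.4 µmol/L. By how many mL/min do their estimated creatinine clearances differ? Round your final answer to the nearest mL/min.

Patient A: SCr = 323 / 88.4 = 3.654 mg/dL
Patient A: CrCl = (140 − 66) × 50.8 / (72 × 3.654) = 3759.2 / 263.09 ≈ 14.3 mL/min
Patient B: CrCl = (140 − 38) × 76.8 / (72 × 2.86) × 0.85 = 7833.6 / 205.92 × 0.85 ≈ 32.3 mL/min
|14.3 − 32.3| = 18.0 mL/min

18 mL/min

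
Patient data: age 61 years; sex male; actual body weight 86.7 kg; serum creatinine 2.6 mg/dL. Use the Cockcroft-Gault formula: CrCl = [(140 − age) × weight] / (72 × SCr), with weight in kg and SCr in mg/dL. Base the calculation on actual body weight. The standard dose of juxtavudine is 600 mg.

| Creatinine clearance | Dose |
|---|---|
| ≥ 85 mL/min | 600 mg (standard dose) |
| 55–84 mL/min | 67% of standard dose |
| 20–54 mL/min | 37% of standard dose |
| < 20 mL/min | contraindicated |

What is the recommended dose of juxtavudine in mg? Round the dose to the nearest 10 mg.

220 mg

CrCl = (140 − 61) × 86.7 / (72 × 2.6) = 6849.3 / 187.20 ≈ 36.6 mL/min
CrCl ≈ 37 mL/min → bracket 20–54 mL/min.
37% of 600 mg = 222 mg → 220 mg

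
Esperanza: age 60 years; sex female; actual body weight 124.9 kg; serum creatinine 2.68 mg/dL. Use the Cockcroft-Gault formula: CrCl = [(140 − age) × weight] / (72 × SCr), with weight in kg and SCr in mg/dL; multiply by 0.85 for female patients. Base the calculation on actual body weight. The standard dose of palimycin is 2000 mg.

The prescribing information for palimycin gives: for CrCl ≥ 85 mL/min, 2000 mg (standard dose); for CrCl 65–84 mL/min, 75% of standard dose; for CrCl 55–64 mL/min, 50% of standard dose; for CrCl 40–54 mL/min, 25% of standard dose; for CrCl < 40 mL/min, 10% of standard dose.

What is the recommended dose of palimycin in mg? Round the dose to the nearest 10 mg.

500 mg

CrCl = (140 − 60) × 124.9 / (72 × 2.68) × 0.85 = 9992.0 / 192.96 × 0.85 ≈ 44.0 mL/min
CrCl ≈ 44 mL/min → bracket 40–54 mL/min.
25% of 2000 mg = 500 mg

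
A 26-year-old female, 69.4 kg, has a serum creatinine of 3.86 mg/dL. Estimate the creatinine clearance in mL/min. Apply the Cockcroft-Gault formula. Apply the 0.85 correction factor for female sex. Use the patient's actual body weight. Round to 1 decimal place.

24.2 mL/min

CrCl = (140 − 26) × 69.4 / (72 × 3.86) × 0.85 = 7911.6 / 277.92 × 0.85 ≈ 24.2 mL/min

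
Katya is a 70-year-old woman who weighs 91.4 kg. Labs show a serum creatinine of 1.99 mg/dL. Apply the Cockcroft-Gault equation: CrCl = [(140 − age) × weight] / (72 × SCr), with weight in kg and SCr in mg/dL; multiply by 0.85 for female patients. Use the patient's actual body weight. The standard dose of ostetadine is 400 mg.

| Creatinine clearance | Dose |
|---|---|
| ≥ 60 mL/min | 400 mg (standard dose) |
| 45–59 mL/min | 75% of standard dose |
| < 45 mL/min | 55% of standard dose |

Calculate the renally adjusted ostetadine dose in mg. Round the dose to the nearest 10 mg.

220 mg

CrCl = (140 − 70) × 91.4 / (72 × 1.99) × 0.85 = 6398.0 / 143.28 × 0.85 ≈ 38.0 mL/min
CrCl ≈ 38 mL/min → bracket < 45 mL/min.
55% of 400 mg = 220 mg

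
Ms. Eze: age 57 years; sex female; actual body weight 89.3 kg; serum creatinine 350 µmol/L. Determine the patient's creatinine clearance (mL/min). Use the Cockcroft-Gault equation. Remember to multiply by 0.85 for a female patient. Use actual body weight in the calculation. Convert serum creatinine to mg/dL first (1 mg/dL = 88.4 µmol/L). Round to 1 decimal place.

22.1 mL/min

SCr = 350 / 88.4 = 3.959 mg/dL
CrCl = (140 − 57) × 89.3 / (72 × 3.959) × 0.85 = 7411.9 / 285.05 × 0.85 ≈ 22.1 mL/min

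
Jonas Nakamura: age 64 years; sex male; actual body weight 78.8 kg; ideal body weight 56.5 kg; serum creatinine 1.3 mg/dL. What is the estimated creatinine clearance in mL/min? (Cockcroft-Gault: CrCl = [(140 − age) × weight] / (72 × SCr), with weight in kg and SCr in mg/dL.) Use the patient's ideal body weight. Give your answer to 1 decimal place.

CrCl = (140 − 64) × 56.5 / (72 × 1.3) = 4294.0 / 93.60 ≈ 45.9 mL/min

45.9 mL/min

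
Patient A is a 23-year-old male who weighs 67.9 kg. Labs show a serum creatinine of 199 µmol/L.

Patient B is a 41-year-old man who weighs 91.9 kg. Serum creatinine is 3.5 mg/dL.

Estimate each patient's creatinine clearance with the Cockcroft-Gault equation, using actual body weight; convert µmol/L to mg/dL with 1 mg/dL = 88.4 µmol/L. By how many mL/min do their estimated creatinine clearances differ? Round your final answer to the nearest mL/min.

13 mL/min

Patient A: SCr = 199 / 88.4 = 2.251 mg/dL
Patient A: CrCl = (140 − 23) × 67.9 / (72 × 2.251) = 7944.3 / 162.07 ≈ 49.0 mL/min
Patient B: CrCl = (140 − 41) × 91.9 / (72 × 3.5) = 9098.1 / 252.00 ≈ 36.1 mL/min
|49.0 − 36.1| = 12.9 mL/min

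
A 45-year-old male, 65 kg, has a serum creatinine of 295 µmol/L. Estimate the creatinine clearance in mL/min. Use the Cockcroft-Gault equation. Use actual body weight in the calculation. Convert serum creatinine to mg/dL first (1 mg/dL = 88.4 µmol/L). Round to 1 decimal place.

25.7 mL/min

SCr = 295 / 88.4 = 3.337 mg/dL
CrCl = (140 − 45) × 65 / (72 × 3.337) = 6175.0 / 240.26 ≈ 25.7 mL/min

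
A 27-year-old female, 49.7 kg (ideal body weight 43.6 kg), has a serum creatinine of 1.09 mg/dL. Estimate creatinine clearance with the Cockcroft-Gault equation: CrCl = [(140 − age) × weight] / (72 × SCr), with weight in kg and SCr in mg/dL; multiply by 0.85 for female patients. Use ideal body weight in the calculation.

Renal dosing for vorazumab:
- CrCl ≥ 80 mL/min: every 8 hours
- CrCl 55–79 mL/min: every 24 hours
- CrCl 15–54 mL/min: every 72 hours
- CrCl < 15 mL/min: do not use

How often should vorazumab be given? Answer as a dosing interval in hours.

CrCl = (140 − 27) × 43.6 / (72 × 1.09) × 0.85 = 4926.8 / 78.48 × 0.85 ≈ 53.4 mL/min
CrCl ≈ 53 mL/min → bracket 15–54 mL/min → every 72 hours.

every 72 hours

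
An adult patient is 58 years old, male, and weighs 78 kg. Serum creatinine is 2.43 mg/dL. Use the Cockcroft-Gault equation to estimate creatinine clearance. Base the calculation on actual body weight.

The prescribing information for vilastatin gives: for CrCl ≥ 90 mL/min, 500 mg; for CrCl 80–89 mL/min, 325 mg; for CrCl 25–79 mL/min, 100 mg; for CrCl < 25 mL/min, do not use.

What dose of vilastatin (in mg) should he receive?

100 mg

CrCl = (140 − 58) × 78 / (72 × 2.43) = 6396.0 / 174.96 ≈ 36.6 mL/min
CrCl ≈ 37 mL/min → bracket 25–79 mL/min.
Dose for this bracket: 100 mg.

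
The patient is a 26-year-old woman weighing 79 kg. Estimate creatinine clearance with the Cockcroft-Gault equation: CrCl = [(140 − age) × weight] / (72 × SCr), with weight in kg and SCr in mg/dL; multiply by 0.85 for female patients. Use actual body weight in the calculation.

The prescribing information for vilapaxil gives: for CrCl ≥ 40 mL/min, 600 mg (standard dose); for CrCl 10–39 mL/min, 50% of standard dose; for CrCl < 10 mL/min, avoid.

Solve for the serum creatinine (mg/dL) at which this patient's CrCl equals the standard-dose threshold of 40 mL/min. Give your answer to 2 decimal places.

2.66 mg/dL

Standard dose requires CrCl ≥ 40 mL/min.
Set (140 − 26) × 79 × 0.85 / (72 × SCr) = 40
SCr = (140 − 26) × 79 × 0.85 / (72 × 40) = 2.658 mg/dL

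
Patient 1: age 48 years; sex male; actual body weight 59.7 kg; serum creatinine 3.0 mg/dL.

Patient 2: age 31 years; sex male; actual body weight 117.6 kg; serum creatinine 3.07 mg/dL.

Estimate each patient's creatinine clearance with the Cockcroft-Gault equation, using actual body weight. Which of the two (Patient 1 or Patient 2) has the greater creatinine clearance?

Patient 2

Patient 1: CrCl = (140 − 48) × 59.7 / (72 × 3) = 5492.4 / 216.00 ≈ 25.4 mL/min
Patient 2: CrCl = (140 − 31) × 117.6 / (72 × 3.07) = 12818.4 / 221.04 ≈ 58.0 mL/min
25.4 vs 58.0 mL/min → Patient 2 is higher.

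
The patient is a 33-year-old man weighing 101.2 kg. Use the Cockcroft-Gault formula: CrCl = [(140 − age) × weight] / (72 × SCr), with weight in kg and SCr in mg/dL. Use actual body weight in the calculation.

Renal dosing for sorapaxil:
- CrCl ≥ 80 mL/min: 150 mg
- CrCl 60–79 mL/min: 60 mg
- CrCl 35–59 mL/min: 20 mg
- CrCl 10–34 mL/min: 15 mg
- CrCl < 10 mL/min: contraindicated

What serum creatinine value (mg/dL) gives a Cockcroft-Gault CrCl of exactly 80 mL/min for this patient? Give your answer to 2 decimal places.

Standard dose requires CrCl ≥ 80 mL/min.
Set (140 − 33) × 101.2 / (72 × SCr) = 80
SCr = (140 − 33) × 101.2 / (72 × 80) = 1.880 mg/dL

1.88 mg/dL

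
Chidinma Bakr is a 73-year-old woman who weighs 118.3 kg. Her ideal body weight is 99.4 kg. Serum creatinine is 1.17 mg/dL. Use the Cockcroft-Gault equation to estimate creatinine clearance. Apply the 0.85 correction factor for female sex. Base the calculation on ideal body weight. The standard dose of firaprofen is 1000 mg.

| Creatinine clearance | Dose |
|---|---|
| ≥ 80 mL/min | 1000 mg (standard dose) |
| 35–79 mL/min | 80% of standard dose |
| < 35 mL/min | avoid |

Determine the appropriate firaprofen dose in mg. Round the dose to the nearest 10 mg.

CrCl = (140 − 73) × 99.4 / (72 × 1.17) × 0.85 = 6659.8 / 84.24 × 0.85 ≈ 67.2 mL/min
CrCl ≈ 67 mL/min → bracket 35–79 mL/min.
80% of 1000 mg = 800 mg

800 mg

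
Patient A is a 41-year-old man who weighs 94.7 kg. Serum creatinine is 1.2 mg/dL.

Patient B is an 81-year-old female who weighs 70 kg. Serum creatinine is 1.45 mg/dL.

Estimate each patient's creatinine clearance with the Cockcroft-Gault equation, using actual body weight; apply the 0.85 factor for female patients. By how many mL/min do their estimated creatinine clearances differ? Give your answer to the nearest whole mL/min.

Patient A: CrCl = (140 − 41) × 94.7 / (72 × 1.2) = 9375.3 / 86.40 ≈ 108.5 mL/min
Patient B: CrCl = (140 − 81) × 70 / (72 × 1.45) × 0.85 = 4130.0 / 104.40 × 0.85 ≈ 33.6 mL/min
|108.5 − 33.6| = 74.9 mL/min

75 mL/min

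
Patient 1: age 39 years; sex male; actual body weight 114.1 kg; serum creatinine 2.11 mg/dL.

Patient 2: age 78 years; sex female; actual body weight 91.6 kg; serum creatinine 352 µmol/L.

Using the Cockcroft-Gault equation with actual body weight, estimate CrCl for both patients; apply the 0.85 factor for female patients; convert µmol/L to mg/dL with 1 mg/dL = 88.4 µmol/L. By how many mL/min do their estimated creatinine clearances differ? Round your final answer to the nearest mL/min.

Patient 1: CrCl = (140 − 39) × 114.1 / (72 × 2.11) = 11524.1 / 151.92 ≈ 75.9 mL/min
Patient 2: SCr = 352 / 88.4 = 3.982 mg/dL
Patient 2: CrCl = (140 − 78) × 91.6 / (72 × 3.982) × 0.85 = 5679.2 / 286.70 × 0.85 ≈ 16.8 mL/min
|75.9 − 16.8| = 59.1 mL/min

59 mL/min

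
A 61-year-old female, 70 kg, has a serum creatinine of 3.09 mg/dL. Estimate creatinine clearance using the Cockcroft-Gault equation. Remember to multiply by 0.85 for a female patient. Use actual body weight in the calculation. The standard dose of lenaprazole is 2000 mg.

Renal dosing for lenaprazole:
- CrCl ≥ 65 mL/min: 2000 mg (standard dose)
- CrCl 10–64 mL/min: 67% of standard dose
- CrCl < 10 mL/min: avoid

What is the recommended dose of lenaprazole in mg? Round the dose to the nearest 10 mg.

1340 mg

CrCl = (140 − 61) × 70 / (72 × 3.09) × 0.85 = 5530.0 / 222.48 × 0.85 ≈ 21.1 mL/min
CrCl ≈ 21 mL/min → bracket 10–64 mL/min.
67% of 2000 mg = 1340 mg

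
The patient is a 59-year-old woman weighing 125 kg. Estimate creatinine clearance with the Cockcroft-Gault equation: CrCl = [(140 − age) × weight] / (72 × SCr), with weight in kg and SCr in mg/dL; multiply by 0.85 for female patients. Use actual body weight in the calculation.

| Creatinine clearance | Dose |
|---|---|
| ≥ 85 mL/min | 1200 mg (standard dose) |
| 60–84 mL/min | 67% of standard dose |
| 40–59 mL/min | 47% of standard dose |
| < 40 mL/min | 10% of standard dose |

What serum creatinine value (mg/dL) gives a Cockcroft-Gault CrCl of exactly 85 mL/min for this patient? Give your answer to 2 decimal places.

Standard dose requires CrCl ≥ 85 mL/min.
Set (140 − 59) × 125 × 0.85 / (72 × SCr) = 85
SCr = (140 − 59) × 125 × 0.85 / (72 × 85) = 1.406 mg/dL

1.41 mg/dL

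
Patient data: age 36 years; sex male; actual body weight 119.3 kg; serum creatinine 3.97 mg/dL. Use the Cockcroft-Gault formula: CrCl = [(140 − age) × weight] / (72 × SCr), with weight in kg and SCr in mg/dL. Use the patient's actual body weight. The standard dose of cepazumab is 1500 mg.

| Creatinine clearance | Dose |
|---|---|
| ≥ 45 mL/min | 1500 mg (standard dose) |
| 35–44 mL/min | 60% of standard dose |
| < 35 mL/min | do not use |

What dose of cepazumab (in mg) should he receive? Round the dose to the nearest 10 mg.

CrCl = (140 − 36) × 119.3 / (72 × 3.97) = 12407.2 / 285.84 ≈ 43.4 mL/min
CrCl ≈ 43 mL/min → bracket 35–44 mL/min.
60% of 1500 mg = 900 mg

900 mg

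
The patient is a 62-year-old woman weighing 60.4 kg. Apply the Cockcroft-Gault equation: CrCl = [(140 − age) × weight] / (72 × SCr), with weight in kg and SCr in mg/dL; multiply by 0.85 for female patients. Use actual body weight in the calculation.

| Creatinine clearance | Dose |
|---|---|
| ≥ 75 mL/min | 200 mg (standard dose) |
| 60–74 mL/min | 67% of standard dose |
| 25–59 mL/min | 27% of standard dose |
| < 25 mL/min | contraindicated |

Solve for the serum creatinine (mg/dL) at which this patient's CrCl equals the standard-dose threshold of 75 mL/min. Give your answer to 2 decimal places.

Standard dose requires CrCl ≥ 75 mL/min.
Set (140 − 62) × 60.4 × 0.85 / (72 × SCr) = 75
SCr = (140 − 62) × 60.4 × 0.85 / (72 × 75) = 0.742 mg/dL

0.74 mg/dL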